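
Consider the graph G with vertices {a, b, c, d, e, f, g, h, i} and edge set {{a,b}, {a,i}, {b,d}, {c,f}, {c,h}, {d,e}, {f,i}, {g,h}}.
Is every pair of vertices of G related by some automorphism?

No

Automorphisms preserve degree, but G has vertices of degree 1 and vertices of degree 2; no automorphism maps one to the other, so G is not vertex-transitive.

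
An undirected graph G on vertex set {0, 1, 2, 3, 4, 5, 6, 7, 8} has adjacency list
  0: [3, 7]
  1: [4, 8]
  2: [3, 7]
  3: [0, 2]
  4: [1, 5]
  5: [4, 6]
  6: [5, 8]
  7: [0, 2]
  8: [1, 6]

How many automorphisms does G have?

G has two connected components, {1, 4, 5, 6, 8} and {0, 2, 3, 7}; each is 2-regular, so G = C_5 ⊔ C_4. No automorphism exchanges components of different sizes, hence Aut(G) is the direct product D_5 × D_4, order 80.

80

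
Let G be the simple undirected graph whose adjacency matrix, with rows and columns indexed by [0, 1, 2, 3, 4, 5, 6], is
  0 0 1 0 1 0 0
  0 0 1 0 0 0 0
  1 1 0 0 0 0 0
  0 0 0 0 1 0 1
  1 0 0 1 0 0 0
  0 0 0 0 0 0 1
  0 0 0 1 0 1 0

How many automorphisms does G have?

2

The degree sequence is [2, 1, 2, 2, 2, 1, 2]; the two degree-1 vertices 1 and 5 are the ends of a path, so G = P_7. A path has exactly one nontrivial symmetry — reversal — giving Aut(G) of order 2.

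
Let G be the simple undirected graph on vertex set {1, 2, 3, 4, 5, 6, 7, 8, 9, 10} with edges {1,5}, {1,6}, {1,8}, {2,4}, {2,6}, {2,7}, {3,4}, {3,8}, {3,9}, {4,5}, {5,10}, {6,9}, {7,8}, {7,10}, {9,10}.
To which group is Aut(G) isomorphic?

G is 3-regular on 10 vertices with no triangles and no 4-cycles (girth 5): this is the Petersen graph. Viewing the Petersen graph as the Kneser graph K(5,2) — vertices are 2-subsets of {1,…,5}, edges join disjoint pairs — its automorphisms are exactly the permutations of the 5-element set, so Aut ≅ S_5 of order 120.

the symmetric group S_5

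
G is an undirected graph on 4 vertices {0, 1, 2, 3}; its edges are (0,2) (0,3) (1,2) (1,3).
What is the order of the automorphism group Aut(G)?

G is 2-regular and bipartite on 2^2 = 4 vertices with girth 4; it is the hypercube graph Q_2. Aut(Q_2) consists of the signed permutations of the 2 coordinate axes: 2! permutations times 2^2 sign flips, so |Aut| = 2^2·2! = 8.

8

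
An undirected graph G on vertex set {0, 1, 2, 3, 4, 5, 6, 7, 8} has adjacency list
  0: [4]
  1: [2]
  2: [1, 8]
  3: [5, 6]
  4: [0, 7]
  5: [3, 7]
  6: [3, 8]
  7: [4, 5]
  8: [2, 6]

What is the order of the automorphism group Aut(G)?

The degree sequence is [1, 1, 2, 2, 2, 2, 2, 2, 2]; the two degree-1 vertices 0 and 1 are the ends of a path, so G = P_9. A path has exactly one nontrivial symmetry — reversal — giving Aut(G) of order 2.

2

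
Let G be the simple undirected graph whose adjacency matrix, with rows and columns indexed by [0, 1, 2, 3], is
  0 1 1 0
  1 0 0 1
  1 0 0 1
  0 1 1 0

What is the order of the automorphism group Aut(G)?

G is 2-regular and bipartite with parts {1, 2} and {0, 3} (each part is independent and every cross-pair is an edge), so G = K_{2,2}. Aut(K_{2,2}) is the wreath product S_2 ≀ Z_2: permute within each part, then optionally swap the parts; |Aut| = 2·(2!)² = 8.

8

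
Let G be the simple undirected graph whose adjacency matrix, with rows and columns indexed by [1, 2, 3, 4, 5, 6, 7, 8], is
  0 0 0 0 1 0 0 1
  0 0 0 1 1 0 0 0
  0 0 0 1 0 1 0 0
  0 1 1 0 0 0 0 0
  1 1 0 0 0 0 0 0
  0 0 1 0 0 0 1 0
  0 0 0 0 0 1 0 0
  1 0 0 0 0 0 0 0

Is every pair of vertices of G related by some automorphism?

No

Automorphisms preserve degree, but G has vertices of degree 1 and vertices of degree 2; no automorphism maps one to the other, so G is not vertex-transitive.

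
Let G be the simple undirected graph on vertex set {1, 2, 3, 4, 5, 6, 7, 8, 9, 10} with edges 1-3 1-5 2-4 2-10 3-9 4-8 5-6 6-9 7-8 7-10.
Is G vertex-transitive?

Yes

G has two connected components, {2, 4, 7, 8, 10} and {1, 3, 5, 6, 9}; each is 2-regular, so G = C_5 ⊔ C_5. Aut of a disjoint union of two copies of C_5 is the wreath product D_5 ≀ Z_2, of order 2·10² = 200. This group acts transitively on the 10 vertices.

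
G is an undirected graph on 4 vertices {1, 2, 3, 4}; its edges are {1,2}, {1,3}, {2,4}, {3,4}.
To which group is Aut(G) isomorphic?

G is 2-regular and bipartite on 2^2 = 4 vertices with girth 4; it is the hypercube graph Q_2. Aut(Q_2) consists of the signed permutations of the 2 coordinate axes: 2! permutations times 2^2 sign flips, so |Aut| = 2^2·2! = 8.

D_4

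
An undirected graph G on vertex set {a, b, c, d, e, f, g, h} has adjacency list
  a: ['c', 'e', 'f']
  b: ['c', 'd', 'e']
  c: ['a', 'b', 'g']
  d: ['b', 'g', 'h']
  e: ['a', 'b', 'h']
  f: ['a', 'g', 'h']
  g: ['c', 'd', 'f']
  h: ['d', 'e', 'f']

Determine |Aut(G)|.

48

G is 3-regular and bipartite on 2^3 = 8 vertices with girth 4; it is the hypercube graph Q_3. The symmetry group of the 3-cube is the hyperoctahedral group B_3 = Z_2 ≀ S_3, of order 2^3·3! = 48.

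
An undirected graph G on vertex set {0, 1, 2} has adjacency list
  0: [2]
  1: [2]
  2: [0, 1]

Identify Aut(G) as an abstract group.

The degree sequence is [1, 1, 2]; the two degree-1 vertices 0 and 1 are the ends of a path, so G = P_3. The only nontrivial automorphism of a path is the end-to-end reflection, so Aut(G) ≅ Z_2.

C_2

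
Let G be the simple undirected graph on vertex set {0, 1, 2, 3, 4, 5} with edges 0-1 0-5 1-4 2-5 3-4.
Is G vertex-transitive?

No

Automorphisms preserve degree, but G has vertices of degree 1 and vertices of degree 2; no automorphism maps one to the other, so G is not vertex-transitive.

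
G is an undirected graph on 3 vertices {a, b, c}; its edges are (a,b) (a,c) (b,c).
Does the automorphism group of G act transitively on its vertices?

Yes

Every vertex has degree 2, so G is the complete graph K_3. Any permutation of the 3 vertices preserves K_3, so Aut(K_3) = S_3 of order 3! = 6. This group acts transitively on the 3 vertices.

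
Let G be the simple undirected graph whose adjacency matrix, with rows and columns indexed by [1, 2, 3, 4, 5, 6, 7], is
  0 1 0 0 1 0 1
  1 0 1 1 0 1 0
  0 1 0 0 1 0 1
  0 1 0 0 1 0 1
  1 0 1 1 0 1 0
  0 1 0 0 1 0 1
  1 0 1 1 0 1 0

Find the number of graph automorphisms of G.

The vertices split by degree into {2, 5, 7} (degree 4) and {1, 3, 4, 6} (degree 3); every edge runs between the two parts, so G is the complete bipartite graph K_{3,4}. Automorphisms preserve the bipartition setwise (since the parts differ in size) and act as S_4 × S_3 within it; |Aut| = 144.

144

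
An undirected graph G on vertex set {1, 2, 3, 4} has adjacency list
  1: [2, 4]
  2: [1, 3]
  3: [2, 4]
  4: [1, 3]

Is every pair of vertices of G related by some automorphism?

G is 2-regular and bipartite on 2^2 = 4 vertices with girth 4; it is the hypercube graph Q_2. Aut(Q_2) consists of the signed permutations of the 2 coordinate axes: 2! permutations times 2^2 sign flips, so |Aut| = 2^2·2! = 8. Under this action every vertex can be carried to every other, so G is vertex-transitive.

Yes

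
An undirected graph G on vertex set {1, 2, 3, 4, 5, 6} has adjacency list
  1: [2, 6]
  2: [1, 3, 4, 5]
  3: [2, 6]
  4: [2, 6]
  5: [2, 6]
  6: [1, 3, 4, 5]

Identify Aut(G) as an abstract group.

The vertices split by degree into {2, 6} (degree 4) and {1, 3, 4, 5} (degree 2); every edge runs between the two parts, so G is the complete bipartite graph K_{2,4}. Automorphisms preserve the bipartition setwise (since the parts differ in size) and act as S_4 × S_2 within it; |Aut| = 48.

S_4 × S_2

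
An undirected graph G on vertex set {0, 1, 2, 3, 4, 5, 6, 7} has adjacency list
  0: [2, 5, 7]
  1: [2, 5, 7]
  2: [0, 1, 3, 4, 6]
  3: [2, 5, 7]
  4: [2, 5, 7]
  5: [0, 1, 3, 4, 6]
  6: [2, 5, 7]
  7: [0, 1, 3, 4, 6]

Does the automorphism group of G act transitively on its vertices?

No

Automorphisms preserve degree, but G has vertices of degree 3 and vertices of degree 5; no automorphism maps one to the other, so G is not vertex-transitive.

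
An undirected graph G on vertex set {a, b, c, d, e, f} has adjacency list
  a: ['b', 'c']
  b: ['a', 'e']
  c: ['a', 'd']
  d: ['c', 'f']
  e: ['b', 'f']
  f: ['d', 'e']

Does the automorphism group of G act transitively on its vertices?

Every vertex has degree 2 and the graph is connected, so G is the 6-cycle C_6. The automorphisms of the 6-cycle are exactly the symmetries of a regular 6-gon: the dihedral group D_6, |D_6| = 12. Under this action every vertex can be carried to every other, so G is vertex-transitive.

Yes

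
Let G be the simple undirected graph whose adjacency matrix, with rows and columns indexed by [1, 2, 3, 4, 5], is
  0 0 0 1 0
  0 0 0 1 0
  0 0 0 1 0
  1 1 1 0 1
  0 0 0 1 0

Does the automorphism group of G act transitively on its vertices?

Vertex 4 is the only vertex of degree 4, so every automorphism fixes it; G is not vertex-transitive.

No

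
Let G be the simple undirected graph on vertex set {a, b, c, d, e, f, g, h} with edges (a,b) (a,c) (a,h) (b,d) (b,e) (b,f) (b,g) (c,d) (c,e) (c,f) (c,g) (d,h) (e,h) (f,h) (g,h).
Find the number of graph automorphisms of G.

The vertices split by degree into {b, c, h} (degree 5) and {a, d, e, f, g} (degree 3); every edge runs between the two parts, so G is the complete bipartite graph K_{3,5}. Automorphisms preserve the bipartition setwise (since the parts differ in size) and act as S_5 × S_3 within it; |Aut| = 720.

720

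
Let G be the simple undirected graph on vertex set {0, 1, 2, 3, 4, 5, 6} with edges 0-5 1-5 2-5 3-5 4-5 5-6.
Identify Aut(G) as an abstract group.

Vertex 5 has degree 6 and every other vertex has degree 1, so G is the star K_{1,6} with centre 5. The 6 leaves are pairwise interchangeable while the centre is fixed, giving Aut(G) = S_6.

the symmetric group on 6 letters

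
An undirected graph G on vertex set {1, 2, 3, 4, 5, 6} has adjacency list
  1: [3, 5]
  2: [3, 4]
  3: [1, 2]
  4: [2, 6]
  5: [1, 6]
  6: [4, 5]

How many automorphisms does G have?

12

Every vertex has degree 2 and the graph is connected, so G is the 6-cycle C_6. The automorphisms of the 6-cycle are exactly the symmetries of a regular 6-gon: the dihedral group D_6, |D_6| = 12.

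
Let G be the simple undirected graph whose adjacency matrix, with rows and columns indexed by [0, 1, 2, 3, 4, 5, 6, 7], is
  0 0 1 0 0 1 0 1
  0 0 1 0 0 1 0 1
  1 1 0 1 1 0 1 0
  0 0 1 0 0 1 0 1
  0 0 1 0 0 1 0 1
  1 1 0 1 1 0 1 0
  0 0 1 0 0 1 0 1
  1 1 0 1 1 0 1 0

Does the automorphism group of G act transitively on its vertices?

Automorphisms preserve degree, but G has vertices of degree 3 and vertices of degree 5; no automorphism maps one to the other, so G is not vertex-transitive.

No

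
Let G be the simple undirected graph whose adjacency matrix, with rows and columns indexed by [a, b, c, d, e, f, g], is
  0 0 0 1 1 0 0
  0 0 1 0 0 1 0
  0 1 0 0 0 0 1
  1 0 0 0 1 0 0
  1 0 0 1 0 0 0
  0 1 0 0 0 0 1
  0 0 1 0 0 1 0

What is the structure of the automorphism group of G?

G has two connected components, {b, c, f, g} and {a, d, e}; each is 2-regular, so G = C_4 ⊔ C_3. No automorphism exchanges components of different sizes, hence Aut(G) is the direct product D_3 × D_4, order 48.

D_3 × D_4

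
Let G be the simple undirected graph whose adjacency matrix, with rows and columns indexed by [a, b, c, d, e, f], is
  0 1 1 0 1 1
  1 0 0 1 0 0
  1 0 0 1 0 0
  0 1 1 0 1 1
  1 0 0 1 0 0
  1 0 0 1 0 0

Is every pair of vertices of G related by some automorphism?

Automorphisms preserve degree, but G has vertices of degree 2 and vertices of degree 4; no automorphism maps one to the other, so G is not vertex-transitive.

No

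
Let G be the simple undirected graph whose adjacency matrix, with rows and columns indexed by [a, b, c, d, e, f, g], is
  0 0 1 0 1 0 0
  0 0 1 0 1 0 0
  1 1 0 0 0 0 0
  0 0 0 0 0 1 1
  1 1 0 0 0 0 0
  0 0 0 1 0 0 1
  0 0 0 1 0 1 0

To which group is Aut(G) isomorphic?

D_3 × D_4

G has two connected components, {a, b, c, e} and {d, f, g}; each is 2-regular, so G = C_4 ⊔ C_3. No automorphism exchanges components of different sizes, hence Aut(G) is the direct product D_3 × D_4, order 48.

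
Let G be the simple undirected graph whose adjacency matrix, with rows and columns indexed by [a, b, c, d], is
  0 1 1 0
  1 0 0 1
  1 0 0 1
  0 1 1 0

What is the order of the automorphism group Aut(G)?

G is 2-regular and bipartite on 2^2 = 4 vertices with girth 4; it is the hypercube graph Q_2. The symmetry group of the 2-cube is the hyperoctahedral group B_2 = Z_2 ≀ S_2, of order 2^2·2! = 8.

8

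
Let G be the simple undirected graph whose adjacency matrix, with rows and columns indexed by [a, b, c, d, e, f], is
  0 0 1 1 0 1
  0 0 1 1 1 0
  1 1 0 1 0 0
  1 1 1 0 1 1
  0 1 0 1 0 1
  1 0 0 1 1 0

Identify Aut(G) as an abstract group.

the dihedral group of order 10

Vertex d is the unique vertex of degree 5; the remaining 5 vertices each have degree 3 and induce a cycle, so G is the wheel on 6 vertices with hub d. Every automorphism fixes the hub and acts on the rim 5-cycle, so Aut(G) ≅ Aut(C_5) = D_5 of order 10.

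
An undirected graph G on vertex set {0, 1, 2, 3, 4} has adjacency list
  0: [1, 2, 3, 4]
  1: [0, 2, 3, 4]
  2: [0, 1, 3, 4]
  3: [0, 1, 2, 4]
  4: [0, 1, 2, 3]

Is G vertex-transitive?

All 5 vertices are pairwise adjacent: G = K_5. Every bijection on the vertex set is an automorphism of K_5; hence Aut(K_5) ≅ S_5, order 120. Under this action every vertex can be carried to every other, so G is vertex-transitive.

Yes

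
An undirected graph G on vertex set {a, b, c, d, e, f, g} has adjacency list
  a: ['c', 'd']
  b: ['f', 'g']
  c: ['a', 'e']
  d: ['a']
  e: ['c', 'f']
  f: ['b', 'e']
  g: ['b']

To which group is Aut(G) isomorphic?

Z_2

The degree sequence is [2, 2, 2, 1, 2, 2, 1]; the two degree-1 vertices d and g are the ends of a path, so G = P_7. The only nontrivial automorphism of a path is the end-to-end reflection, so Aut(G) ≅ Z_2.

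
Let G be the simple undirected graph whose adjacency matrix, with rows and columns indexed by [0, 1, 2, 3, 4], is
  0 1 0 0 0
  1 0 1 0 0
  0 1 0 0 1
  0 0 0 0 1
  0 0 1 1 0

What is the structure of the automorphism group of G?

Z_2

The degree sequence is [1, 2, 2, 1, 2]; the two degree-1 vertices 0 and 3 are the ends of a path, so G = P_5. The only nontrivial automorphism of a path is the end-to-end reflection, so Aut(G) ≅ Z_2.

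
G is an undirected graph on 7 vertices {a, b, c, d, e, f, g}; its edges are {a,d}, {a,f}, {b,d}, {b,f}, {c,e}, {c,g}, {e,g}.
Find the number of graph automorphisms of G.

G has two connected components, {a, b, d, f} and {c, e, g}; each is 2-regular, so G = C_4 ⊔ C_3. The components are non-isomorphic (different sizes), so Aut(G) = Aut(C_4) × Aut(C_3) = D_4 × D_3 of order 8·6 = 48.

48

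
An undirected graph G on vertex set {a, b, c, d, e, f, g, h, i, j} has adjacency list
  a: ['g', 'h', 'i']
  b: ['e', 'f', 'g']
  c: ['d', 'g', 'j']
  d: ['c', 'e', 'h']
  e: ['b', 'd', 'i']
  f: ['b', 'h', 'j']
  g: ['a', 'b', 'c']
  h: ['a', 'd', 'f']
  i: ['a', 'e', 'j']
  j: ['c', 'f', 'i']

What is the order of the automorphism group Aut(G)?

G is 3-regular on 10 vertices with no triangles and no 4-cycles (girth 5): this is the Petersen graph. Viewing the Petersen graph as the Kneser graph K(5,2) — vertices are 2-subsets of {1,…,5}, edges join disjoint pairs — its automorphisms are exactly the permutations of the 5-element set, so Aut ≅ S_5 of order 120.

120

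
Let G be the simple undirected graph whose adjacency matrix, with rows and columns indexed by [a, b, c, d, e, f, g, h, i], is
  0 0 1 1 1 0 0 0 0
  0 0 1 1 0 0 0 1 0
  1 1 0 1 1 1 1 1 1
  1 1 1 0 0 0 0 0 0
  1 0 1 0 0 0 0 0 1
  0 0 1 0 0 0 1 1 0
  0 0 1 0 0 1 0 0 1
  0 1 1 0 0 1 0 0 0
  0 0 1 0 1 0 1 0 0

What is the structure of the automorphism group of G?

D_8

Vertex c is the unique vertex of degree 8; the remaining 8 vertices each have degree 3 and induce a cycle, so G is the wheel on 9 vertices with hub c. Every automorphism fixes the hub and acts on the rim 8-cycle, so Aut(G) ≅ Aut(C_8) = D_8 of order 16.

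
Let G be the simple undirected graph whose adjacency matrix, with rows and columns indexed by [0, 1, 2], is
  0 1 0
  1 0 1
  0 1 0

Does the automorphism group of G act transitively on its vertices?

Vertex 1 is the only vertex of degree 2, so every automorphism fixes it; G is not vertex-transitive.

No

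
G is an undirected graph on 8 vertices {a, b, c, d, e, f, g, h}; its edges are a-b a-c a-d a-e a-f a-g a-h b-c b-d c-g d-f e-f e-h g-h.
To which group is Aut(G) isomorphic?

Vertex a is the unique vertex of degree 7; the remaining 7 vertices each have degree 3 and induce a cycle, so G is the wheel on 8 vertices with hub a. With the hub fixed, the remaining symmetry is that of the rim cycle C_7, giving the dihedral group D_7.

the dihedral group of order 14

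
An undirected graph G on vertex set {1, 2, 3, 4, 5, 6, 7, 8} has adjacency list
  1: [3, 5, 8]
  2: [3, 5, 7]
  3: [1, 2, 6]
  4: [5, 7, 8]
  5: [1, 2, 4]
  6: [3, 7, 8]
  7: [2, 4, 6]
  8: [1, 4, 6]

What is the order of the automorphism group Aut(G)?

G is 3-regular and bipartite on 2^3 = 8 vertices with girth 4; it is the hypercube graph Q_3. The symmetry group of the 3-cube is the hyperoctahedral group B_3 = Z_2 ≀ S_3, of order 2^3·3! = 48.

48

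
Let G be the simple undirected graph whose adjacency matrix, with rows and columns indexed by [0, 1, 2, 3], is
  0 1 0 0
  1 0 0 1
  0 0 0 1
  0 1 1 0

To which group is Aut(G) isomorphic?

The degree sequence is [1, 2, 1, 2]; the two degree-1 vertices 0 and 2 are the ends of a path, so G = P_4. A path has exactly one nontrivial symmetry — reversal — giving Aut(G) of order 2.

Z_2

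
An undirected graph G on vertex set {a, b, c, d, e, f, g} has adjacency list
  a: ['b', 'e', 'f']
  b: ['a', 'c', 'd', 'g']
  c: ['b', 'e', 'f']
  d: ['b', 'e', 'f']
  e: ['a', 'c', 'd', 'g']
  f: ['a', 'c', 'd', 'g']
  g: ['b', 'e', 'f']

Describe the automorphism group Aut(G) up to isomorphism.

S_3 × S_4

The vertices split by degree into {b, e, f} (degree 4) and {a, c, d, g} (degree 3); every edge runs between the two parts, so G is the complete bipartite graph K_{3,4}. The parts have unequal sizes, so no automorphism swaps them; each part is permuted independently, giving S_3 × S_4 of order 3!·4! = 144.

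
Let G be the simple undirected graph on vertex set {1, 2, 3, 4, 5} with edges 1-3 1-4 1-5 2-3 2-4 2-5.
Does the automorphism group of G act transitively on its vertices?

No

Automorphisms preserve degree, but G has vertices of degree 2 and vertices of degree 3; no automorphism maps one to the other, so G is not vertex-transitive.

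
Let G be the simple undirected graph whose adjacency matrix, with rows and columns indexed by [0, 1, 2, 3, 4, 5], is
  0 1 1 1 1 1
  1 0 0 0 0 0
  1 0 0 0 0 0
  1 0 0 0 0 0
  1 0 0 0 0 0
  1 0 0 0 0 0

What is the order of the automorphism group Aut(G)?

120

Vertex 0 has degree 5 and every other vertex has degree 1, so G is the star K_{1,5} with centre 0. The 5 leaves are pairwise interchangeable while the centre is fixed, giving Aut(G) = S_5.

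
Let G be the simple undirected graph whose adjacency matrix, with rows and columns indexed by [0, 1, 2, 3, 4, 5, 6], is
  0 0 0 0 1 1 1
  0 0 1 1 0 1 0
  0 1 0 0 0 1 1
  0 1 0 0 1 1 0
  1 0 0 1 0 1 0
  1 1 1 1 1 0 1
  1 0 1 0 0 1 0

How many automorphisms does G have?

12

Vertex 5 is the unique vertex of degree 6; the remaining 6 vertices each have degree 3 and induce a cycle, so G is the wheel on 7 vertices with hub 5. Every automorphism fixes the hub and acts on the rim 6-cycle, so Aut(G) ≅ Aut(C_6) = D_6 of order 12.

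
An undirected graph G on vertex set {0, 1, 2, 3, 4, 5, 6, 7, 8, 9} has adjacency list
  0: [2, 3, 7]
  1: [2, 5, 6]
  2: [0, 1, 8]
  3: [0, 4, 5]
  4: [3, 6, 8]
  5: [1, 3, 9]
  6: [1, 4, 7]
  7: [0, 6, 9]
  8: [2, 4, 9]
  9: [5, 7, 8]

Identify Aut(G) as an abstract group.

S_5

G is 3-regular on 10 vertices with no triangles and no 4-cycles (girth 5): this is the Petersen graph. It is a classical fact that the Petersen graph has automorphism group S_5 (order 120), arising from its description as the Kneser graph K(5,2).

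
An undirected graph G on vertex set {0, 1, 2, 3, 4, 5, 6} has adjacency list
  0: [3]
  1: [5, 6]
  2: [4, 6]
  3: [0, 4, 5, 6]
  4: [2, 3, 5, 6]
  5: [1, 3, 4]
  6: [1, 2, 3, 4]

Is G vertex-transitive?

No

Vertex 0 is the only vertex of degree 1, so every automorphism fixes it; G is not vertex-transitive.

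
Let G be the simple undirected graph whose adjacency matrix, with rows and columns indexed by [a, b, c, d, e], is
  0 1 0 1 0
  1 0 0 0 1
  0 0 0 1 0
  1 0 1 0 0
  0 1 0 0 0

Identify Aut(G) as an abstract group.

Z_2

The degree sequence is [2, 2, 1, 2, 1]; the two degree-1 vertices c and e are the ends of a path, so G = P_5. The only nontrivial automorphism of a path is the end-to-end reflection, so Aut(G) ≅ Z_2.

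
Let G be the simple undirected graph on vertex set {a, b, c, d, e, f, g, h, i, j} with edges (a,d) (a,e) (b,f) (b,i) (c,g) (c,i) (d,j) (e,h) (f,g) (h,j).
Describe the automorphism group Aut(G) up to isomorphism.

(D_5 × D_5) ⋊ Z_2

G has two connected components, {a, d, e, h, j} and {b, c, f, g, i}; each is 2-regular, so G = C_5 ⊔ C_5. Aut of a disjoint union of two copies of C_5 is the wreath product D_5 ≀ Z_2, of order 2·10² = 200.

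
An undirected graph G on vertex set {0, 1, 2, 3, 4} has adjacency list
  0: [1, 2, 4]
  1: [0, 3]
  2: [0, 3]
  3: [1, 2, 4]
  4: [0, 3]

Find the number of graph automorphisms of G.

12

The vertices split by degree into {0, 3} (degree 3) and {1, 2, 4} (degree 2); every edge runs between the two parts, so G is the complete bipartite graph K_{2,3}. The parts have unequal sizes, so no automorphism swaps them; each part is permuted independently, giving S_2 × S_3 of order 2!·3! = 12.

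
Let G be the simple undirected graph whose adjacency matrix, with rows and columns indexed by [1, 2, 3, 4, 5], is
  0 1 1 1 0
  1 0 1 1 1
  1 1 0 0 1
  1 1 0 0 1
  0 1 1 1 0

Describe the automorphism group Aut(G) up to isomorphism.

D_4

Vertex 2 is the unique vertex of degree 4; the remaining 4 vertices each have degree 3 and induce a cycle, so G is the wheel on 5 vertices with hub 2. With the hub fixed, the remaining symmetry is that of the rim cycle C_4, giving the dihedral group D_4.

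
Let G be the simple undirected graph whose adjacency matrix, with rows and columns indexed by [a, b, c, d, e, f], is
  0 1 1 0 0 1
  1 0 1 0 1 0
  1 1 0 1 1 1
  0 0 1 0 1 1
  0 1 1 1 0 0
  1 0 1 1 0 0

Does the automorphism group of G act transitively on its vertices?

Vertex c is the only vertex of degree 5, so every automorphism fixes it; G is not vertex-transitive.

No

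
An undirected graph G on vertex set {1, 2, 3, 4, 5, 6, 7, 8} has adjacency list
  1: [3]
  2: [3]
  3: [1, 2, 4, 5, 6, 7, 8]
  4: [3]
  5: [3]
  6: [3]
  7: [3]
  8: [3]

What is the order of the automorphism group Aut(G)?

Vertex 3 has degree 7 and every other vertex has degree 1, so G is the star K_{1,7} with centre 3. Any automorphism fixes the centre and permutes the 7 leaves freely, so Aut(G) ≅ S_7 of order 7! = 5040.

5040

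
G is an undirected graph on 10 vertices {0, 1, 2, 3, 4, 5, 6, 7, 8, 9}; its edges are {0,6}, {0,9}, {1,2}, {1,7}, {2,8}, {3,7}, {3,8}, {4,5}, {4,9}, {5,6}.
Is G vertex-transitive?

Yes

G has two connected components, {0, 4, 5, 6, 9} and {1, 2, 3, 7, 8}; each is 2-regular, so G = C_5 ⊔ C_5. Aut of a disjoint union of two copies of C_5 is the wreath product D_5 ≀ Z_2, of order 2·10² = 200. This group acts transitively on the 10 vertices.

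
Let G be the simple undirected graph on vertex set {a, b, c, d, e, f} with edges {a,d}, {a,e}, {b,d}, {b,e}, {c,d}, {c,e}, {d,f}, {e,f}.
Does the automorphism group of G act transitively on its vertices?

No

Automorphisms preserve degree, but G has vertices of degree 2 and vertices of degree 4; no automorphism maps one to the other, so G is not vertex-transitive.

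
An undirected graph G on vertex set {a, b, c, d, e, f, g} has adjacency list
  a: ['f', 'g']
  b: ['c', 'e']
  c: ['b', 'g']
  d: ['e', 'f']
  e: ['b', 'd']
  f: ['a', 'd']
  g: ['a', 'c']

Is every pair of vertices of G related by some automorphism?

Yes

Every vertex has degree 2 and the graph is connected, so G is the 7-cycle C_7. The automorphisms of the 7-cycle are exactly the symmetries of a regular 7-gon: the dihedral group D_7, |D_7| = 14. This group acts transitively on the 7 vertices.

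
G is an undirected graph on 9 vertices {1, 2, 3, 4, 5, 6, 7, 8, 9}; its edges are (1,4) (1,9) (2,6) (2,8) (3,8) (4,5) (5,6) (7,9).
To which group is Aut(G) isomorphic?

The degree sequence is [2, 2, 1, 2, 2, 2, 1, 2, 2]; the two degree-1 vertices 3 and 7 are the ends of a path, so G = P_9. A path has exactly one nontrivial symmetry — reversal — giving Aut(G) of order 2.

the cyclic group of order 2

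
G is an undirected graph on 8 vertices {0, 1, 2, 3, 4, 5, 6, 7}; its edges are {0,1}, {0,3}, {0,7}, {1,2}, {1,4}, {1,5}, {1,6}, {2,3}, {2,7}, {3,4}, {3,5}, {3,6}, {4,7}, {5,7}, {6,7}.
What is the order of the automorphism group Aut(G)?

The vertices split by degree into {1, 3, 7} (degree 5) and {0, 2, 4, 5, 6} (degree 3); every edge runs between the two parts, so G is the complete bipartite graph K_{3,5}. Automorphisms preserve the bipartition setwise (since the parts differ in size) and act as S_5 × S_3 within it; |Aut| = 720.

720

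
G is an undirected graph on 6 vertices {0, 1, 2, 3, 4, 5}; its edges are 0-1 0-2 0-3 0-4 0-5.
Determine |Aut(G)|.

Vertex 0 has degree 5 and every other vertex has degree 1, so G is the star K_{1,5} with centre 0. The 5 leaves are pairwise interchangeable while the centre is fixed, giving Aut(G) = S_5.

120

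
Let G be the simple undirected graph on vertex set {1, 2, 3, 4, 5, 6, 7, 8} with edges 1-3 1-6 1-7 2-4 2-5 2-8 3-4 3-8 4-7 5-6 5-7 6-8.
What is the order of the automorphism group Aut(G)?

48

G is 3-regular and bipartite on 2^3 = 8 vertices with girth 4; it is the hypercube graph Q_3. The symmetry group of the 3-cube is the hyperoctahedral group B_3 = Z_2 ≀ S_3, of order 2^3·3! = 48.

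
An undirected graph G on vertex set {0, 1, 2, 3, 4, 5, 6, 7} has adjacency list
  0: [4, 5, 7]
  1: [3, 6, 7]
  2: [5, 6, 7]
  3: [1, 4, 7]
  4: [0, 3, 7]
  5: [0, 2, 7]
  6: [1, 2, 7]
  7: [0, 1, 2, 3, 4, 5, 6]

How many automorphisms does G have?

14

Vertex 7 is the unique vertex of degree 7; the remaining 7 vertices each have degree 3 and induce a cycle, so G is the wheel on 8 vertices with hub 7. With the hub fixed, the remaining symmetry is that of the rim cycle C_7, giving the dihedral group D_7.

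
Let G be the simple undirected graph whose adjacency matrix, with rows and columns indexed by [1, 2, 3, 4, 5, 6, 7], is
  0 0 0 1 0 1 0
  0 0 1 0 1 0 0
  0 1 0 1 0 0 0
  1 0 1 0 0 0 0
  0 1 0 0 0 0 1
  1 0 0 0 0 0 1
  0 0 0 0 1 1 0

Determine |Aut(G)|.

14

G is 2-regular and connected on 7 vertices, i.e. the cycle C_7. The automorphisms of the 7-cycle are exactly the symmetries of a regular 7-gon: the dihedral group D_7, |D_7| = 14.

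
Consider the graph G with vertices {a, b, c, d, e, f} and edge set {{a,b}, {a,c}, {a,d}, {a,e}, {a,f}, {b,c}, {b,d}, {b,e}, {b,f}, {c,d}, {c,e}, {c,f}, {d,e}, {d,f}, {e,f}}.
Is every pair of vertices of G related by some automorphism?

Yes

All 6 vertices are pairwise adjacent: G = K_6. Every bijection on the vertex set is an automorphism of K_6; hence Aut(K_6) ≅ S_6, order 720. Under this action every vertex can be carried to every other, so G is vertex-transitive.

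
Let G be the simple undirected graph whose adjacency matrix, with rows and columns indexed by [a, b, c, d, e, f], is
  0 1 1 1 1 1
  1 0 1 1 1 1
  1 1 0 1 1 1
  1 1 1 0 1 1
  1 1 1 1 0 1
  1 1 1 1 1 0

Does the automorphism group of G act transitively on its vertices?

Yes

Every vertex has degree 5, so G is the complete graph K_6. Every bijection on the vertex set is an automorphism of K_6; hence Aut(K_6) ≅ S_6, order 720. Under this action every vertex can be carried to every other, so G is vertex-transitive.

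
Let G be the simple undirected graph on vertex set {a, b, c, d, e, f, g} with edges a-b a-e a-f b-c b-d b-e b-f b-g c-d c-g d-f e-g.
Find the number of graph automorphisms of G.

12

Vertex b is the unique vertex of degree 6; the remaining 6 vertices each have degree 3 and induce a cycle, so G is the wheel on 7 vertices with hub b. Every automorphism fixes the hub and acts on the rim 6-cycle, so Aut(G) ≅ Aut(C_6) = D_6 of order 12.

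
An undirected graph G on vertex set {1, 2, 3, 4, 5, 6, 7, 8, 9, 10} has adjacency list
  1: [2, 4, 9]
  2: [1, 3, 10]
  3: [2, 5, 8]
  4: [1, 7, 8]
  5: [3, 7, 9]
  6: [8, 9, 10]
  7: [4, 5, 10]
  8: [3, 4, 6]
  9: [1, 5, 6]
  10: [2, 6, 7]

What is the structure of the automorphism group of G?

S_5

G is 3-regular on 10 vertices with no triangles and no 4-cycles (girth 5): this is the Petersen graph. Viewing the Petersen graph as the Kneser graph K(5,2) — vertices are 2-subsets of {1,…,5}, edges join disjoint pairs — its automorphisms are exactly the permutations of the 5-element set, so Aut ≅ S_5 of order 120.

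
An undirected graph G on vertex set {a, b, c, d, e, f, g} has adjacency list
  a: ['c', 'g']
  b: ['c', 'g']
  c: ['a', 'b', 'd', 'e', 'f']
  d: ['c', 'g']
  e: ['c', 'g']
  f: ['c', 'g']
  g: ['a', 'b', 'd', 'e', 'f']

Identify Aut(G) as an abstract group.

S_2 × S_5

The vertices split by degree into {c, g} (degree 5) and {a, b, d, e, f} (degree 2); every edge runs between the two parts, so G is the complete bipartite graph K_{2,5}. The parts have unequal sizes, so no automorphism swaps them; each part is permuted independently, giving S_2 × S_5 of order 2!·5! = 240.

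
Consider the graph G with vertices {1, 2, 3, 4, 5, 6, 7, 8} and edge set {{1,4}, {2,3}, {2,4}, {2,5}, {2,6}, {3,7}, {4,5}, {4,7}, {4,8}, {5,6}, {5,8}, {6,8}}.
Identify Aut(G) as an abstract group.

Degrees alone do not determine every vertex (e.g. 2 and 5 both have degree 4), but their neighbour-degree multisets differ: N(2) has degrees [2, 3, 4, 5] while N(5) has degrees [3, 3, 4, 5]. Repeating this refinement separates all vertices, so the only automorphism is the identity.

the trivial group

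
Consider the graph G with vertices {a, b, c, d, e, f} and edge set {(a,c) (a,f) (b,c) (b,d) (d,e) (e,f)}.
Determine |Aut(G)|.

12

G is 2-regular and connected on 6 vertices, i.e. the cycle C_6. The automorphisms of the 6-cycle are exactly the symmetries of a regular 6-gon: the dihedral group D_6, |D_6| = 12.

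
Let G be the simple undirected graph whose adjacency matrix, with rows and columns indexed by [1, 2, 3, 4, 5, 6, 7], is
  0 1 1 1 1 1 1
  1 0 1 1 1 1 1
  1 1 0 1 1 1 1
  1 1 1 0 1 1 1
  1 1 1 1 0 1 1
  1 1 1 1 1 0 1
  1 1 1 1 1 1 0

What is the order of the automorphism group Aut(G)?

Every vertex has degree 6, so G is the complete graph K_7. Every bijection on the vertex set is an automorphism of K_7; hence Aut(K_7) ≅ S_7, order 5040.

5040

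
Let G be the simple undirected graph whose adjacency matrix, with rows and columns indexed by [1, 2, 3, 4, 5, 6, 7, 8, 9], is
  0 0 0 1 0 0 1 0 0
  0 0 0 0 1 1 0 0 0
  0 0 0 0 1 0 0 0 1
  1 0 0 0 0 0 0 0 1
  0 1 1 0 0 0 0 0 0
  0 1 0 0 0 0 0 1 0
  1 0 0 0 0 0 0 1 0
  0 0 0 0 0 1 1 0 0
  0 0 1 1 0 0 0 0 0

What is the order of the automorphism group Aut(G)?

G is 2-regular and connected on 9 vertices, i.e. the cycle C_9. C_9 has 9 rotations and 9 reflections, so Aut(C_9) ≅ D_9 of order 18.

18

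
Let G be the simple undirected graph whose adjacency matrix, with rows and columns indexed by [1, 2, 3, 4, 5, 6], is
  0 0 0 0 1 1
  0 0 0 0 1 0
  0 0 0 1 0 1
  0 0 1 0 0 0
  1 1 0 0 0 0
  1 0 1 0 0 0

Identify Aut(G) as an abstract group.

The degree sequence is [2, 1, 2, 1, 2, 2]; the two degree-1 vertices 2 and 4 are the ends of a path, so G = P_6. The only nontrivial automorphism of a path is the end-to-end reflection, so Aut(G) ≅ Z_2.

Z_2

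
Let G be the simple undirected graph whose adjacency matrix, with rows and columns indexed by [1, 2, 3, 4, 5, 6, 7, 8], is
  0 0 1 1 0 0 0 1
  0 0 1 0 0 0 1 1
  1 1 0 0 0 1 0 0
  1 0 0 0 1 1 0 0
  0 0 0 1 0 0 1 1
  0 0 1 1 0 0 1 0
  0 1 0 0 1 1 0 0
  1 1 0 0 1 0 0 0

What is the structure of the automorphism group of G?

G is 3-regular and bipartite on 2^3 = 8 vertices with girth 4; it is the hypercube graph Q_3. The symmetry group of the 3-cube is the hyperoctahedral group B_3 = Z_2 ≀ S_3, of order 2^3·3! = 48.

the hyperoctahedral group B_3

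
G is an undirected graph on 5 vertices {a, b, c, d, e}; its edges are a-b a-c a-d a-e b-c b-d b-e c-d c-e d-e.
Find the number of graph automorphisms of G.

All 5 vertices are pairwise adjacent: G = K_5. Any permutation of the 5 vertices preserves K_5, so Aut(K_5) = S_5 of order 5! = 120.

120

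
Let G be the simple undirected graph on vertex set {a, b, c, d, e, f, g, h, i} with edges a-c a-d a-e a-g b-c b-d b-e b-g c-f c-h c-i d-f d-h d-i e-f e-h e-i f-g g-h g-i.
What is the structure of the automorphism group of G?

S_4 × S_5

The vertices split by degree into {c, d, e, g} (degree 5) and {a, b, f, h, i} (degree 4); every edge runs between the two parts, so G is the complete bipartite graph K_{4,5}. The parts have unequal sizes, so no automorphism swaps them; each part is permuted independently, giving S_4 × S_5 of order 4!·5! = 2880.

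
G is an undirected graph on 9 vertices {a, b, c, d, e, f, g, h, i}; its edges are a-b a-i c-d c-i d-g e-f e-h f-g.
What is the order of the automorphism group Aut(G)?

The degree sequence is [2, 1, 2, 2, 2, 2, 2, 1, 2]; the two degree-1 vertices b and h are the ends of a path, so G = P_9. A path has exactly one nontrivial symmetry — reversal — giving Aut(G) of order 2.

2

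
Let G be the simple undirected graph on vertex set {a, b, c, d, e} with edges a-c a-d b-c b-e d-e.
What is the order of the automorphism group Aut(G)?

G is 2-regular and connected on 5 vertices, i.e. the cycle C_5. C_5 has 5 rotations and 5 reflections, so Aut(C_5) ≅ D_5 of order 10.

10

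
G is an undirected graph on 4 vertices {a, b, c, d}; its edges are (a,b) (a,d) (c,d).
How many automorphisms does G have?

2

The degree sequence is [2, 1, 1, 2]; the two degree-1 vertices b and c are the ends of a path, so G = P_4. The only nontrivial automorphism of a path is the end-to-end reflection, so Aut(G) ≅ Z_2.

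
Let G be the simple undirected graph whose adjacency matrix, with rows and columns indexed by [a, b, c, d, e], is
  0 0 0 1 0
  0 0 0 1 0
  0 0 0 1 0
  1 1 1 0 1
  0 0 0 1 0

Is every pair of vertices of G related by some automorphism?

Vertex d is the only vertex of degree 4, so every automorphism fixes it; G is not vertex-transitive.

No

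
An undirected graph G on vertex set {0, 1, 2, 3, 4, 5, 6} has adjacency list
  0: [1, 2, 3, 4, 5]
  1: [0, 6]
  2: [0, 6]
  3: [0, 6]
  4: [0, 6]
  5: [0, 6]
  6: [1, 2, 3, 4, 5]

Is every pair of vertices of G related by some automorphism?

No

Automorphisms preserve degree, but G has vertices of degree 2 and vertices of degree 5; no automorphism maps one to the other, so G is not vertex-transitive.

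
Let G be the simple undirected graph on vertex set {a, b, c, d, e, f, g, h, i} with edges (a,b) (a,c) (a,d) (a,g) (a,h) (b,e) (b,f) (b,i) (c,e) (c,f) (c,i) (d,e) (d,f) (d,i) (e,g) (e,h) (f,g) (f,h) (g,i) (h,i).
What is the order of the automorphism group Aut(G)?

The vertices split by degree into {a, e, f, i} (degree 5) and {b, c, d, g, h} (degree 4); every edge runs between the two parts, so G is the complete bipartite graph K_{4,5}. Automorphisms preserve the bipartition setwise (since the parts differ in size) and act as S_5 × S_4 within it; |Aut| = 2880.

2880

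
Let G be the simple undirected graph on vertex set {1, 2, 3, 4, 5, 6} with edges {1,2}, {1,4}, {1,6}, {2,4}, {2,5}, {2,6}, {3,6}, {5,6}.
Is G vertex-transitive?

Vertex 1 is the only vertex of degree 3, so every automorphism fixes it; G is not vertex-transitive.

No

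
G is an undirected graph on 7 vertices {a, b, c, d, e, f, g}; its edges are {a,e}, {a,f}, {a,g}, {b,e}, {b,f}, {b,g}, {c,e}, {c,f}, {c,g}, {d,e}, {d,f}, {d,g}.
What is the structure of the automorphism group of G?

The vertices split by degree into {e, f, g} (degree 4) and {a, b, c, d} (degree 3); every edge runs between the two parts, so G is the complete bipartite graph K_{3,4}. The parts have unequal sizes, so no automorphism swaps them; each part is permuted independently, giving S_3 × S_4 of order 3!·4! = 144.

S_3 × S_4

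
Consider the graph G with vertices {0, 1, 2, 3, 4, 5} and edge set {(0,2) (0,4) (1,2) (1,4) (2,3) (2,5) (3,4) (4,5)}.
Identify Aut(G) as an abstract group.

S_2 × S_4

The vertices split by degree into {2, 4} (degree 4) and {0, 1, 3, 5} (degree 2); every edge runs between the two parts, so G is the complete bipartite graph K_{2,4}. The parts have unequal sizes, so no automorphism swaps them; each part is permuted independently, giving S_2 × S_4 of order 2!·4! = 48.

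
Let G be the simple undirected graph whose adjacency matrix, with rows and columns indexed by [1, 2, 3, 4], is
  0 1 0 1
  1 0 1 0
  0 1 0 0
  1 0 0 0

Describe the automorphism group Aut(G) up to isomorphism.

the cyclic group of order 2

The degree sequence is [2, 2, 1, 1]; the two degree-1 vertices 3 and 4 are the ends of a path, so G = P_4. A path has exactly one nontrivial symmetry — reversal — giving Aut(G) of order 2.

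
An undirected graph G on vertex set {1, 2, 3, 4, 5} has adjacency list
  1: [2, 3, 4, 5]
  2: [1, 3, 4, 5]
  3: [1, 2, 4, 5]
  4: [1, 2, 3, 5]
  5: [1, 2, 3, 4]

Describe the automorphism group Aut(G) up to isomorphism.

Every vertex has degree 4, so G is the complete graph K_5. Every bijection on the vertex set is an automorphism of K_5; hence Aut(K_5) ≅ S_5, order 120.

S_5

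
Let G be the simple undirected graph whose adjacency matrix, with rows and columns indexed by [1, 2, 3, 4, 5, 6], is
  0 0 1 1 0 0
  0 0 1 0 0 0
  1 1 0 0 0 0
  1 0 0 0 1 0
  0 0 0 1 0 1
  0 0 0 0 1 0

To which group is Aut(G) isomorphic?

C_2

The degree sequence is [2, 1, 2, 2, 2, 1]; the two degree-1 vertices 2 and 6 are the ends of a path, so G = P_6. The only nontrivial automorphism of a path is the end-to-end reflection, so Aut(G) ≅ Z_2.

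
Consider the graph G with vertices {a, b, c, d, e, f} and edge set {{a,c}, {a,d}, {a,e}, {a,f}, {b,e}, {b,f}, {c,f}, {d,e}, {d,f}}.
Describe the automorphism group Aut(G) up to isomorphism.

the trivial group

Degrees alone do not determine every vertex (e.g. a and f both have degree 4), but their neighbour-degree multisets differ: N(a) has degrees [2, 3, 3, 4] while N(f) has degrees [2, 2, 3, 4]. Repeating this refinement separates all vertices, so the only automorphism is the identity.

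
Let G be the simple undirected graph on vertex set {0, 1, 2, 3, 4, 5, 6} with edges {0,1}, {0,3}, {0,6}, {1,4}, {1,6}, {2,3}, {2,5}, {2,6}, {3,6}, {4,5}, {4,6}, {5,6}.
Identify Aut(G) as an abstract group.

Vertex 6 is the unique vertex of degree 6; the remaining 6 vertices each have degree 3 and induce a cycle, so G is the wheel on 7 vertices with hub 6. Every automorphism fixes the hub and acts on the rim 6-cycle, so Aut(G) ≅ Aut(C_6) = D_6 of order 12.

D_6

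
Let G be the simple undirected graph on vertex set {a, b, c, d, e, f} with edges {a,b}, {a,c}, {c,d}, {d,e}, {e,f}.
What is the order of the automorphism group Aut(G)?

The degree sequence is [2, 1, 2, 2, 2, 1]; the two degree-1 vertices b and f are the ends of a path, so G = P_6. A path has exactly one nontrivial symmetry — reversal — giving Aut(G) of order 2.

2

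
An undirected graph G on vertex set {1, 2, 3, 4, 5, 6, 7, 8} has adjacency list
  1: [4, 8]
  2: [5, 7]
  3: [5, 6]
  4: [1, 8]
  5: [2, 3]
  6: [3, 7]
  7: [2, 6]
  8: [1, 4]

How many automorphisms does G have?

G has two connected components, {2, 3, 5, 6, 7} and {1, 4, 8}; each is 2-regular, so G = C_5 ⊔ C_3. No automorphism exchanges components of different sizes, hence Aut(G) is the direct product D_5 × D_3, order 60.

60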